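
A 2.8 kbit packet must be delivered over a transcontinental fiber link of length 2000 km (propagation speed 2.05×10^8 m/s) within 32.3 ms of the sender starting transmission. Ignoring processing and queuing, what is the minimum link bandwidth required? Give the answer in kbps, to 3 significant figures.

124 kbps

Propagation delay = 2000000 / 2.05e+08 = 9.7561 ms.
Transmission budget = 32.3 − 9.7561 = 22.5439 ms.
R ≥ L / t_tx = 2800 bits / 0.0225439 s = 124 kbps.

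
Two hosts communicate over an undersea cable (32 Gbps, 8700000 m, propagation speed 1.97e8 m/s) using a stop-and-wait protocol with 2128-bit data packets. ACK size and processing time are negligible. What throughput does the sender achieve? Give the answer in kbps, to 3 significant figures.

t_tx = L/R = 2128/32000000000 = 6.65e-08 s.
t_prop = 8700000/197000000 = 0.0441624 s; RTT = 0.0883249 s.
Cycle = t_tx + RTT = 0.0883249 s.
Throughput = L / cycle = 2128 / 0.0883249 = 24.1 kbps.

24.1 kbps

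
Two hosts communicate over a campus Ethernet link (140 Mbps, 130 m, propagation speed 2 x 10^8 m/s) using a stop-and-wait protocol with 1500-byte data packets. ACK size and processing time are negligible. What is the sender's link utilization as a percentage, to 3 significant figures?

t_tx = L/R = 12000/140000000 = 8.57143e-05 s.
t_prop = 130/200000000 = 6.5e-07 s; RTT = 1.3e-06 s.
Cycle = t_tx + RTT = 8.70143e-05 s.
Utilization = t_tx / cycle = 8.57143e-05/8.70143e-05 = 98.5 %.

98.5 %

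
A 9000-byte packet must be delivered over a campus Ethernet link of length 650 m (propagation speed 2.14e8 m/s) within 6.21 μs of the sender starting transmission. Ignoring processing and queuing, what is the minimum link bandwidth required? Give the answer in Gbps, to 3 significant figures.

L = 72000 bits.
Propagation delay = 650 / 214000000 = 3.03738 μs.
Transmission budget = 6.21 − 3.03738 = 3.17262 μs.
R ≥ L / t_tx = 72000 bits / 3.17262e-06 s = 22.7 Gbps.

22.7 Gbps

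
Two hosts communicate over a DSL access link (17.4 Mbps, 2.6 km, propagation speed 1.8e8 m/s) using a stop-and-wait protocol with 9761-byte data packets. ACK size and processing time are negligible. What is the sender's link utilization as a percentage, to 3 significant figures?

t_tx = L/R = 78088/17400000 = 0.00448782 s.
t_prop = 2600/180000000 = 1.44444e-05 s; RTT = 2.88889e-05 s.
Cycle = t_tx + RTT = 0.0045167 s.
Utilization = t_tx / cycle = 0.00448782/0.0045167 = 99.4 %.

99.4 %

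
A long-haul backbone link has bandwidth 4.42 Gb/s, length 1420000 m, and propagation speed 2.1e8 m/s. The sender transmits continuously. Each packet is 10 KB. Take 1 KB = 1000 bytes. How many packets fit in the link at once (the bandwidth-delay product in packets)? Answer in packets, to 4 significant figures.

Propagation delay = 1420000 / 210000000 = 0.0067619 s.
BDP = R × t_prop = 4420000000 × 0.0067619 = 29887600 bits.
In packets of 80000 bits: 373.6 packets.

373.6 packets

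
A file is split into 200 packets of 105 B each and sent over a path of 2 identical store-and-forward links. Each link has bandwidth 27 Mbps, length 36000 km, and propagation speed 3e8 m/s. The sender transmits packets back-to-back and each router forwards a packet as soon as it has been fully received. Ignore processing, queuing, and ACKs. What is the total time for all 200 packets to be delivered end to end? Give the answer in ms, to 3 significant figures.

Per-hop transmission t_tx = L/R = 840/27000000 = 0.0311111 ms.
Per-hop propagation t_prop = 36000000/300000000 = 120 ms.
Pipeline fill: first packet needs 2·t_tx to clear all hops; remaining 199 packets each add one t_tx.
Total = (2+200-1)·t_tx + 2·t_prop = 201·0.0311111 + 2·120 = 246 ms.

246 ms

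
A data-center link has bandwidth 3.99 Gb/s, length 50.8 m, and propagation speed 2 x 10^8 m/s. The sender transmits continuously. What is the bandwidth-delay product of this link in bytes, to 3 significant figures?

127 bytes

Propagation delay = 50.8 / 200000000 = 2.54e-07 s.
BDP = R × t_prop = 3990000000 × 2.54e-07 = 1013.46 bits.
In bytes: 1013.46/8 = 127 bytes.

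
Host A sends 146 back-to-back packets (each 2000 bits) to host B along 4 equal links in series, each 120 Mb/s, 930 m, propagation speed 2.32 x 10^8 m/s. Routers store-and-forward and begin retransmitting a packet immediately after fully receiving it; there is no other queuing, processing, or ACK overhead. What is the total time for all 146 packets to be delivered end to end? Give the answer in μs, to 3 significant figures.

2500 μs

Per-hop transmission t_tx = L/R = 2000/120000000 = 16.6667 μs.
Per-hop propagation t_prop = 930/2.32e+08 = 4.00862 μs.
Pipeline fill: first packet needs 4·t_tx to clear all hops; remaining 145 packets each add one t_tx.
Total = (4+146-1)·t_tx + 4·t_prop = 149·16.6667 + 4·4.00862 = 2500 μs.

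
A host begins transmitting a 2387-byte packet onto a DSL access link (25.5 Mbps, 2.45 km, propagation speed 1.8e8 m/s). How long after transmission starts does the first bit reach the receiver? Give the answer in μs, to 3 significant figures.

First bit experiences only propagation delay: d/s = 2450/180000000 = 13.6 μs.

13.6 μs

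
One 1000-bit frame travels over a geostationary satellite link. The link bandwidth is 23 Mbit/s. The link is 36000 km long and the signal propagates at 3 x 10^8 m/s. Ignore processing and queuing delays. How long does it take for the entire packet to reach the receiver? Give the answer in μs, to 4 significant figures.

Transmission delay = L/R = 1000 / 23000000 = 43.4783 μs.
Propagation delay = d/s = 36000000 m / 300000000 m/s = 120000 μs.
Total = 120000 μs.

120000 μs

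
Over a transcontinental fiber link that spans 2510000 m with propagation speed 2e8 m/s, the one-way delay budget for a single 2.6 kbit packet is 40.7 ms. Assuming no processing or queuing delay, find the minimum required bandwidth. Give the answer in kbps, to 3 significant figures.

92.4 kbps

Propagation delay = 2510000 / 200000000 = 12.55 ms.
Transmission budget = 40.7 − 12.55 = 28.15 ms.
R ≥ L / t_tx = 2600 bits / 0.02815 s = 92.4 kbps.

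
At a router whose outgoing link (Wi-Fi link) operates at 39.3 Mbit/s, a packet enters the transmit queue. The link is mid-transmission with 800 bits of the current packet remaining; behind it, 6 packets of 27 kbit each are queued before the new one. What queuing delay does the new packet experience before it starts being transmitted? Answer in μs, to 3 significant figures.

Each queued packet: L/R = 27000/39300000 = 687.023 μs.
6 queued → 4122.14 μs.
Plus remaining 800 bits of current packet: 20.3562 μs.
Queuing delay = 4140 μs.

4140 μs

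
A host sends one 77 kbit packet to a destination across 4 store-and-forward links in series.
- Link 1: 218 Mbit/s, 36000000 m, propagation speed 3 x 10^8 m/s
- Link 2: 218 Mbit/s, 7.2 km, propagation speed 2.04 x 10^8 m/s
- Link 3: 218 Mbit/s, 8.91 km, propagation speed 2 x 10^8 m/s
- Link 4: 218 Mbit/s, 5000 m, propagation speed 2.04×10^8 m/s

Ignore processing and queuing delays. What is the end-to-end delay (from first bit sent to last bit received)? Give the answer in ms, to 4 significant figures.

L = 77000 bits.
Transmission delay per hop = L/R = 77000/218000000 = 0.353211 ms; 4 hops → 1.41284 ms.
Propagation delays (d/s per hop): 120, 0.0352941, 0.04455, 0.0245098 ms; sum = 120.104 ms.
End-to-end = 121.5 ms.

121.5 ms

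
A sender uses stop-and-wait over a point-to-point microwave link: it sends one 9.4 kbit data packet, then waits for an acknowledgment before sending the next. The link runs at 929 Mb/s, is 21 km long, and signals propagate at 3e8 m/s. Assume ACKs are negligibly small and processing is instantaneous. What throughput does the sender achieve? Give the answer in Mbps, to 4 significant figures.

62.62 Mbps

t_tx = L/R = 9400/929000000 = 1.01184e-05 s.
t_prop = 21000/300000000 = 7e-05 s; RTT = 0.00014 s.
Cycle = t_tx + RTT = 0.000150118 s.
Throughput = L / cycle = 9400 / 0.000150118 = 62.62 Mbps.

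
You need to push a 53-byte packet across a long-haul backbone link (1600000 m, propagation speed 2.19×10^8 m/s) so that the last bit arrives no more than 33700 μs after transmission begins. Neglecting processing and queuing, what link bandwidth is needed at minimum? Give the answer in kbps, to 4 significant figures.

16.06 kbps

L = 424 bits.
Propagation delay = 1600000 / 219000000 = 7305.94 μs.
Transmission budget = 33700 − 7305.94 = 26394.1 μs.
R ≥ L / t_tx = 424 bits / 0.0263941 s = 16.06 kbps.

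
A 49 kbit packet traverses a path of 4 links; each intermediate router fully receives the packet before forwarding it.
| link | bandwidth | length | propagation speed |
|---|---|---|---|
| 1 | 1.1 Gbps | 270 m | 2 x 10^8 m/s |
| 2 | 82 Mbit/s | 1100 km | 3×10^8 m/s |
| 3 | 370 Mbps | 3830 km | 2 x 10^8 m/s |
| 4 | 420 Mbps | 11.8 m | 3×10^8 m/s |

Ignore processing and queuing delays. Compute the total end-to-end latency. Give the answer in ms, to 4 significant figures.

23.71 ms

L = 49000 bits.
Transmission delays (L/R per hop): 0.0445455, 0.597561, 0.132432, 0.116667 ms; sum = 0.891206 ms.
Propagation delays (d/s per hop): 0.00135, 3.66667, 19.15, 3.93333e-05 ms; sum = 22.8181 ms.
End-to-end = 23.71 ms.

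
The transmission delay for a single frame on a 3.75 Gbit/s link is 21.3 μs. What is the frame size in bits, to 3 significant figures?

L = R × t_tx = 3750000000 b/s × 2.13e-05 s = 79875 bits.

79900 bits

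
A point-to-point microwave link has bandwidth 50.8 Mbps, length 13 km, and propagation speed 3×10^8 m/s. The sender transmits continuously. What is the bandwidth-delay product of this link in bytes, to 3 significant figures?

275 bytes

Propagation delay = 13000 / 300000000 = 4.33333e-05 s.
BDP = R × t_prop = 50800000 × 4.33333e-05 = 2201.33 bits.
In bytes: 2201.33/8 = 275 bytes.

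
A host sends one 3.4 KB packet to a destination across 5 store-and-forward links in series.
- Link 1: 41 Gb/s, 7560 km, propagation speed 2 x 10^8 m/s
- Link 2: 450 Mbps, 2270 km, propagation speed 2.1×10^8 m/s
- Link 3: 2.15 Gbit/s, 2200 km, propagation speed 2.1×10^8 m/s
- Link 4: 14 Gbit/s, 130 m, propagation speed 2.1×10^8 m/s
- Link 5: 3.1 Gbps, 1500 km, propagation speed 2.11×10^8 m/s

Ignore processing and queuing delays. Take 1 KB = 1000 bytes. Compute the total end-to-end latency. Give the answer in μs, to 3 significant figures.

66300 μs

L = 27200 bits.
Transmission delays (L/R per hop): 0.663415, 60.4444, 12.6512, 1.94286, 8.77419 μs; sum = 84.4761 μs.
Propagation delays (d/s per hop): 37800, 10809.5, 10476.2, 0.619048, 7109 μs; sum = 66195.3 μs.
End-to-end = 66300 μs.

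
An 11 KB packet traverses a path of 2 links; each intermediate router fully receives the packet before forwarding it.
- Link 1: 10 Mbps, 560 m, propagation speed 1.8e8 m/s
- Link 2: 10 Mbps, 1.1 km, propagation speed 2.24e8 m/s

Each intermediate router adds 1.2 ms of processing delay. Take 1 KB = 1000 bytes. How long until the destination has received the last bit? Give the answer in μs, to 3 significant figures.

L = 88000 bits.
Transmission delay per hop = L/R = 88000/10000000 = 8800 μs; 2 hops → 17600 μs.
Propagation delays (d/s per hop): 3.11111, 4.91071 μs; sum = 8.02183 μs.
Processing at 1 router(s): 1 × 1.2 ms = 1200 μs.
End-to-end = 18800 μs.

18800 μs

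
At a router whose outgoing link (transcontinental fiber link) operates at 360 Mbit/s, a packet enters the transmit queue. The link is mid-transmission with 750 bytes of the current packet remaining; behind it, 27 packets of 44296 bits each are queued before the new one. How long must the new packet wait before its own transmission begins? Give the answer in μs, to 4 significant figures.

3339 μs

Each queued packet: L/R = 44296/360000000 = 123.044 μs.
27 queued → 3322.2 μs.
Plus remaining 6000 bits of current packet: 16.6667 μs.
Queuing delay = 3339 μs.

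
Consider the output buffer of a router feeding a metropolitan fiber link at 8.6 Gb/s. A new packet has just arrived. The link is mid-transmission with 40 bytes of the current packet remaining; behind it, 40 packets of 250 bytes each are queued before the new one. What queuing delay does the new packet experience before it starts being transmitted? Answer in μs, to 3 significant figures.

Each queued packet: L/R = 2000/8600000000 = 0.232558 μs.
40 queued → 9.30233 μs.
Plus remaining 320 bits of current packet: 0.0372093 μs.
Queuing delay = 9.34 μs.

9.34 μs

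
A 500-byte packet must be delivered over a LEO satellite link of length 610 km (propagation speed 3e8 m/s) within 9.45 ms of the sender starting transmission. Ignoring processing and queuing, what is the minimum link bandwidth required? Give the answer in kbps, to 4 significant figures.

L = 4000 bits.
Propagation delay = 610000 / 300000000 = 2.03333 ms.
Transmission budget = 9.45 − 2.03333 = 7.41667 ms.
R ≥ L / t_tx = 4000 bits / 0.00741667 s = 539.3 kbps.

539.3 kbps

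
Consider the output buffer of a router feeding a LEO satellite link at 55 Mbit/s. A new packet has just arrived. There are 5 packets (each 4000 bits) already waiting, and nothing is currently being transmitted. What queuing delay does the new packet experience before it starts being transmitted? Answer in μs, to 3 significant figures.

364 μs

Each queued packet: L/R = 4000/55000000 = 72.7273 μs.
5 queued → 363.636 μs.
Queuing delay = 364 μs.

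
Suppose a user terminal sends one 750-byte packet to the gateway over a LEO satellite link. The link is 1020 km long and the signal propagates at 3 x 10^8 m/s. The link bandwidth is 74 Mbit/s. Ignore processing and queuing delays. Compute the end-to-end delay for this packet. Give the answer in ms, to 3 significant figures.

3.48 ms

L = 750 × 8 = 6000 bits.
Transmission delay = L/R = 6000 / 74000000 = 0.0810811 ms.
Propagation delay = d/s = 1020000 m / 300000000 m/s = 3.4 ms.
Total = 3.48 ms.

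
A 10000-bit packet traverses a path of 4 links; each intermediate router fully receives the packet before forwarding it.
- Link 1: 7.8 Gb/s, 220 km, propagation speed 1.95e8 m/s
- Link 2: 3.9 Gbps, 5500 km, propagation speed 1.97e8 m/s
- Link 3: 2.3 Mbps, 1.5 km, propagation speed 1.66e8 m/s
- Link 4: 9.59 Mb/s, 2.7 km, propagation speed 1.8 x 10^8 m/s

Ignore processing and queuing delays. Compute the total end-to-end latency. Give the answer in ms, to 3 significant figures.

Transmission delays (L/R per hop): 0.00128205, 0.0025641, 4.34783, 1.04275 ms; sum = 5.39443 ms.
Propagation delays (d/s per hop): 1.12821, 27.9188, 0.00903614, 0.015 ms; sum = 29.071 ms.
End-to-end = 34.5 ms.

34.5 ms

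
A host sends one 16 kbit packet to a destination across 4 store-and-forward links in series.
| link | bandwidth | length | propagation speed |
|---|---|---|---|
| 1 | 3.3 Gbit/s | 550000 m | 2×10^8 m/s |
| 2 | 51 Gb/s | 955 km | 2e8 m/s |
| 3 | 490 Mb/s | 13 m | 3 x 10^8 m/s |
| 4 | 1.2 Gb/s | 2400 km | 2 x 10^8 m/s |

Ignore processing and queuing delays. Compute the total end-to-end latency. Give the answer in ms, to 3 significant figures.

L = 16000 bits.
Transmission delays (L/R per hop): 0.00484848, 0.000313725, 0.0326531, 0.0133333 ms; sum = 0.0511486 ms.
Propagation delays (d/s per hop): 2.75, 4.775, 4.33333e-05, 12 ms; sum = 19.525 ms.
End-to-end = 19.6 ms.

19.6 ms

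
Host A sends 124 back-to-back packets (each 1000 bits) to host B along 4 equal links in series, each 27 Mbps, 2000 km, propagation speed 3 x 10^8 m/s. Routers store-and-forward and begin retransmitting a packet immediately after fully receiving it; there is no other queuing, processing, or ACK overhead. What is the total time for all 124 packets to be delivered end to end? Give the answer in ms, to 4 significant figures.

31.37 ms

Per-hop transmission t_tx = L/R = 1000/27000000 = 0.037037 ms.
Per-hop propagation t_prop = 2000000/300000000 = 6.66667 ms.
Pipeline fill: first packet needs 4·t_tx to clear all hops; remaining 123 packets each add one t_tx.
Total = (4+124-1)·t_tx + 4·t_prop = 127·0.037037 + 4·6.66667 = 31.37 ms.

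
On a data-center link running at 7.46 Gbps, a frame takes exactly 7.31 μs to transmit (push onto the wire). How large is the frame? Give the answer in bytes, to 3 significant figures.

6820 bytes

L = R × t_tx = 7460000000 b/s × 7.31e-06 s = 54532.6 bits.
In bytes: 54532.6 / 8 = 6820 bytes.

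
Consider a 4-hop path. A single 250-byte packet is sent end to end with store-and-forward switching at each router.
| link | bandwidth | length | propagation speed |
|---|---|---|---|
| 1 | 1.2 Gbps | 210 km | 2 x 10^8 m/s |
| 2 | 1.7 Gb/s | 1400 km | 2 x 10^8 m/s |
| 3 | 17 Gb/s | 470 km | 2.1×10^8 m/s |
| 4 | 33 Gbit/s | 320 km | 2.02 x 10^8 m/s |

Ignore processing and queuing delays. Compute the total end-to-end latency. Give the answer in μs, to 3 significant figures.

L = 250 × 8 = 2000 bits.
Transmission delays (L/R per hop): 1.66667, 1.17647, 0.117647, 0.0606061 μs; sum = 3.02139 μs.
Propagation delays (d/s per hop): 1050, 7000, 2238.1, 1584.16 μs; sum = 11872.3 μs.
End-to-end = 11900 μs.

11900 μs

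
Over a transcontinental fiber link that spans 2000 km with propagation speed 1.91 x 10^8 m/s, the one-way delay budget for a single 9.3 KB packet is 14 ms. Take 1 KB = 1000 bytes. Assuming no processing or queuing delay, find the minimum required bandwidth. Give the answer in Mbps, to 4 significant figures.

L = 74400 bits.
Propagation delay = 2000000 / 191000000 = 10.4712 ms.
Transmission budget = 14 − 10.4712 = 3.5288 ms.
R ≥ L / t_tx = 74400 bits / 0.0035288 s = 21.08 Mbps.

21.08 Mbps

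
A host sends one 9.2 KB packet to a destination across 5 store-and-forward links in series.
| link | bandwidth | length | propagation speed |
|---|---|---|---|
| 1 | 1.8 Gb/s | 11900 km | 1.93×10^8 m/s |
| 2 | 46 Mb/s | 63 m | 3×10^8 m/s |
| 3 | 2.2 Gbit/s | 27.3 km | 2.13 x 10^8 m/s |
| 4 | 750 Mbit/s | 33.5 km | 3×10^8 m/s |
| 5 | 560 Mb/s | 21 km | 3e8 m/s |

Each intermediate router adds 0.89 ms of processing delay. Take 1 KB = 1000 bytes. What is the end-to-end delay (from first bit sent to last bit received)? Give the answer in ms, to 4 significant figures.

L = 73600 bits.
Transmission delays (L/R per hop): 0.0408889, 1.6, 0.0334545, 0.0981333, 0.131429 ms; sum = 1.90391 ms.
Propagation delays (d/s per hop): 61.658, 0.00021, 0.128169, 0.111667, 0.07 ms; sum = 61.9681 ms.
Processing at 4 router(s): 4 × 0.89 ms = 3.56 ms.
End-to-end = 67.43 ms.

67.43 ms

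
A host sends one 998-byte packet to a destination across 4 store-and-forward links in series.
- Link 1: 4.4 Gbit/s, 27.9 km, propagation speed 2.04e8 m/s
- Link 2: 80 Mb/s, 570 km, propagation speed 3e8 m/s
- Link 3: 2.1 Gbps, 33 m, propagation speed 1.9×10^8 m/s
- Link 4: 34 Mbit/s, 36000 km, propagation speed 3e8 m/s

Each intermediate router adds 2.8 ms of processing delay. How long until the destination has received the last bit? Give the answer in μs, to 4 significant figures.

130800 μs

L = 998 × 8 = 7984 bits.
Transmission delays (L/R per hop): 1.81455, 99.8, 3.8019, 234.824 μs; sum = 340.24 μs.
Propagation delays (d/s per hop): 136.765, 1900, 0.173684, 120000 μs; sum = 122037 μs.
Processing at 3 router(s): 3 × 2.8 ms = 8400 μs.
End-to-end = 130800 μs.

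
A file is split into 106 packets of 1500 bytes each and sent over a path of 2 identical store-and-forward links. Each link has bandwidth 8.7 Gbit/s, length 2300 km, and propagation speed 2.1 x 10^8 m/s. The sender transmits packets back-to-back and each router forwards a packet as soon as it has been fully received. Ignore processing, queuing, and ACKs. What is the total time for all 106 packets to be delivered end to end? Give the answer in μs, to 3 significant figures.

Per-hop transmission t_tx = L/R = 12000/8700000000 = 1.37931 μs.
Per-hop propagation t_prop = 2300000/210000000 = 10952.4 μs.
Pipeline fill: first packet needs 2·t_tx to clear all hops; remaining 105 packets each add one t_tx.
Total = (2+106-1)·t_tx + 2·t_prop = 107·1.37931 + 2·10952.4 = 22100 μs.

22100 μs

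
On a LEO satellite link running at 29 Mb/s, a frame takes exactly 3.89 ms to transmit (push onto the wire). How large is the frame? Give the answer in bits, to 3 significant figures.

L = R × t_tx = 29000000 b/s × 0.00389 s = 112810 bits.

113000 bits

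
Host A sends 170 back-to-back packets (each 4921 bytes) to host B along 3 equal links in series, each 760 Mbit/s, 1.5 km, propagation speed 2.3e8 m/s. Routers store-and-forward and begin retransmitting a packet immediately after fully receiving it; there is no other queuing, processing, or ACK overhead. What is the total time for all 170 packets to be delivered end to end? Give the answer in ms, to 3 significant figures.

8.93 ms

Per-hop transmission t_tx = L/R = 39368/760000000 = 0.0518 ms.
Per-hop propagation t_prop = 1500/2.3e+08 = 0.00652174 ms.
Pipeline fill: first packet needs 3·t_tx to clear all hops; remaining 169 packets each add one t_tx.
Total = (3+170-1)·t_tx + 3·t_prop = 172·0.0518 + 3·0.00652174 = 8.93 ms.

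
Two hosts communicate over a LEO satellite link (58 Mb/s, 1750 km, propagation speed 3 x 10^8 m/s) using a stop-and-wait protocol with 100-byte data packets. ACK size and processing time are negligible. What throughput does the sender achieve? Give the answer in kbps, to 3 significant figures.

t_tx = L/R = 800/58000000 = 1.37931e-05 s.
t_prop = 1750000/300000000 = 0.00583333 s; RTT = 0.0116667 s.
Cycle = t_tx + RTT = 0.0116805 s.
Throughput = L / cycle = 800 / 0.0116805 = 68.5 kbps.

68.5 kbps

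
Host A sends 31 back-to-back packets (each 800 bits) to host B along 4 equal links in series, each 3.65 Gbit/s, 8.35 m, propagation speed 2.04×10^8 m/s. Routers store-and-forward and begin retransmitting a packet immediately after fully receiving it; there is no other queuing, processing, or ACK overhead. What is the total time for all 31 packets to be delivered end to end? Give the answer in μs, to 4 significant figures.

7.616 μs

Per-hop transmission t_tx = L/R = 800/3650000000 = 0.219178 μs.
Per-hop propagation t_prop = 8.35/204000000 = 0.0409314 μs.
Pipeline fill: first packet needs 4·t_tx to clear all hops; remaining 30 packets each add one t_tx.
Total = (4+31-1)·t_tx + 4·t_prop = 34·0.219178 + 4·0.0409314 = 7.616 μs.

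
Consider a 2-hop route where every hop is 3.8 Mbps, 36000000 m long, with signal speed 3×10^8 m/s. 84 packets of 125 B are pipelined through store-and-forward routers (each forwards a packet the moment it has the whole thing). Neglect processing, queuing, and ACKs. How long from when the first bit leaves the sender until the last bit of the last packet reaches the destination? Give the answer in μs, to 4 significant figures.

262400 μs

Per-hop transmission t_tx = L/R = 1000/3800000 = 263.158 μs.
Per-hop propagation t_prop = 36000000/300000000 = 120000 μs.
Pipeline fill: first packet needs 2·t_tx to clear all hops; remaining 83 packets each add one t_tx.
Total = (2+84-1)·t_tx + 2·t_prop = 85·263.158 + 2·120000 = 262400 μs.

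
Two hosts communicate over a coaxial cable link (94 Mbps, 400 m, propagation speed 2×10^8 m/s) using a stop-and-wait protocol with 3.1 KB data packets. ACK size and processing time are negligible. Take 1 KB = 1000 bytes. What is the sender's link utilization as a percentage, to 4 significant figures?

98.51 %

t_tx = L/R = 24800/94000000 = 0.00026383 s.
t_prop = 400/200000000 = 2e-06 s; RTT = 4e-06 s.
Cycle = t_tx + RTT = 0.00026783 s.
Utilization = t_tx / cycle = 0.00026383/0.00026783 = 98.51 %.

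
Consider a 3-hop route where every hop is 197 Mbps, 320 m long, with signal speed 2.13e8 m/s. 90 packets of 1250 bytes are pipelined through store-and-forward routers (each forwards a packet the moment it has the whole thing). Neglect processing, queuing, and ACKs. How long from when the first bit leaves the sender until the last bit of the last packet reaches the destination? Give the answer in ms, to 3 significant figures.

4.67 ms

Per-hop transmission t_tx = L/R = 10000/197000000 = 0.0507614 ms.
Per-hop propagation t_prop = 320/213000000 = 0.00150235 ms.
Pipeline fill: first packet needs 3·t_tx to clear all hops; remaining 89 packets each add one t_tx.
Total = (3+90-1)·t_tx + 3·t_prop = 92·0.0507614 + 3·0.00150235 = 4.67 ms.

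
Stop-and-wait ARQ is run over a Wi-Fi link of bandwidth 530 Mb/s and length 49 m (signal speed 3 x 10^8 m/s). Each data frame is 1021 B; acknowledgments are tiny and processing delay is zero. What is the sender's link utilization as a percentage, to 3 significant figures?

97.9 %

t_tx = L/R = 8168/530000000 = 1.54113e-05 s.
t_prop = 49/300000000 = 1.63333e-07 s; RTT = 3.26667e-07 s.
Cycle = t_tx + RTT = 1.5738e-05 s.
Utilization = t_tx / cycle = 1.54113e-05/1.5738e-05 = 97.9 %.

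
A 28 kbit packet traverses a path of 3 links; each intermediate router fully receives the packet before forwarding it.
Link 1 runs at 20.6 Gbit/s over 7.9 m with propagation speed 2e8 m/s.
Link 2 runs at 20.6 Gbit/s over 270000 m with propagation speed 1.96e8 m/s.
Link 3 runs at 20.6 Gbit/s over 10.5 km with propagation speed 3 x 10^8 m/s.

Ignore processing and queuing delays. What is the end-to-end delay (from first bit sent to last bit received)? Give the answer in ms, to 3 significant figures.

L = 28000 bits.
Transmission delay per hop = L/R = 28000/20600000000 = 0.00135922 ms; 3 hops → 0.00407767 ms.
Propagation delays (d/s per hop): 3.95e-05, 1.37755, 0.035 ms; sum = 1.41259 ms.
End-to-end = 1.42 ms.

1.42 ms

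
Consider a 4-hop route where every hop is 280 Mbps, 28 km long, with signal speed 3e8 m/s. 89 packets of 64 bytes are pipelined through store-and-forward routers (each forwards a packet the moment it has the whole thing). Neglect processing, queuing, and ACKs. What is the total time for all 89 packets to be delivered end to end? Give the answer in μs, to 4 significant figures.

Per-hop transmission t_tx = L/R = 512/280000000 = 1.82857 μs.
Per-hop propagation t_prop = 28000/300000000 = 93.3333 μs.
Pipeline fill: first packet needs 4·t_tx to clear all hops; remaining 88 packets each add one t_tx.
Total = (4+89-1)·t_tx + 4·t_prop = 92·1.82857 + 4·93.3333 = 541.6 μs.

541.6 μs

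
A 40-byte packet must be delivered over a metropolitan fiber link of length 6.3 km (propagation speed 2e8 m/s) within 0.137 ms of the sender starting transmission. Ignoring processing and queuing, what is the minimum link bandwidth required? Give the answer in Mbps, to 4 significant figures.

3.033 Mbps

L = 320 bits.
Propagation delay = 6300 / 200000000 = 0.0315 ms.
Transmission budget = 0.137 − 0.0315 = 0.1055 ms.
R ≥ L / t_tx = 320 bits / 0.0001055 s = 3.033 Mbps.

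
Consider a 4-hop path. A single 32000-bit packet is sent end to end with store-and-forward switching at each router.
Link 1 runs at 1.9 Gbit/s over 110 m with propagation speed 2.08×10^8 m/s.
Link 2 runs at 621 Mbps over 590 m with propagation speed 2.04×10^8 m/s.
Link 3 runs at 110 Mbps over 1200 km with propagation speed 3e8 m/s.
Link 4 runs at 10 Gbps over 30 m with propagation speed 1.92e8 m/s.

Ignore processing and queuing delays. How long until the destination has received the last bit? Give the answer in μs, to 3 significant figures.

4370 μs

Transmission delays (L/R per hop): 16.8421, 51.5298, 290.909, 3.2 μs; sum = 362.481 μs.
Propagation delays (d/s per hop): 0.528846, 2.89216, 4000, 0.15625 μs; sum = 4003.58 μs.
End-to-end = 4370 μs.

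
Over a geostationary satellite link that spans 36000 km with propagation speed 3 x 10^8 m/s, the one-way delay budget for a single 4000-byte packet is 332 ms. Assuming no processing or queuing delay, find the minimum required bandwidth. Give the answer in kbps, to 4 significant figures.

L = 32000 bits.
Propagation delay = 36000000 / 300000000 = 120 ms.
Transmission budget = 332 − 120 = 212 ms.
R ≥ L / t_tx = 32000 bits / 0.212 s = 150.9 kbps.

150.9 kbps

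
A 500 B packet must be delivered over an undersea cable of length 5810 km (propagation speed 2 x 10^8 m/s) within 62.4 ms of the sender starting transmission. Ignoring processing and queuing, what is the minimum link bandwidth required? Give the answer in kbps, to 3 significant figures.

L = 4000 bits.
Propagation delay = 5810000 / 200000000 = 29.05 ms.
Transmission budget = 62.4 − 29.05 = 33.35 ms.
R ≥ L / t_tx = 4000 bits / 0.03335 s = 120 kbps.

120 kbps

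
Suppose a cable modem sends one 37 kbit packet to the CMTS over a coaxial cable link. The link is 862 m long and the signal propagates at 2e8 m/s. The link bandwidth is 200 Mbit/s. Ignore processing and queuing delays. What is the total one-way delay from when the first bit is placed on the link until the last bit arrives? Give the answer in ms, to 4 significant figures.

L = 37000 bits.
Transmission delay = L/R = 37000 / 200000000 = 0.185 ms.
Propagation delay = d/s = 862 m / 200000000 m/s = 0.00431 ms.
Total = 0.1893 ms.

0.1893 ms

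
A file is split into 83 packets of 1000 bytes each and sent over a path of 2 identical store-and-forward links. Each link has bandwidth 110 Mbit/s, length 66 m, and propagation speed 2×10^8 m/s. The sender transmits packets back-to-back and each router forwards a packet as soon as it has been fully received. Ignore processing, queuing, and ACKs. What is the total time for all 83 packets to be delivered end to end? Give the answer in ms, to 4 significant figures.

Per-hop transmission t_tx = L/R = 8000/110000000 = 0.0727273 ms.
Per-hop propagation t_prop = 66/200000000 = 0.00033 ms.
Pipeline fill: first packet needs 2·t_tx to clear all hops; remaining 82 packets each add one t_tx.
Total = (2+83-1)·t_tx + 2·t_prop = 84·0.0727273 + 2·0.00033 = 6.110 ms.

6.110 ms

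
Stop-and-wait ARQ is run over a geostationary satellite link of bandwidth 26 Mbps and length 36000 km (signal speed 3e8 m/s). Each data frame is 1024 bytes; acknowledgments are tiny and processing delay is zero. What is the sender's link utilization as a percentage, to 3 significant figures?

0.131 %

t_tx = L/R = 8192/26000000 = 0.000315077 s.
t_prop = 36000000/300000000 = 0.12 s; RTT = 0.24 s.
Cycle = t_tx + RTT = 0.240315 s.
Utilization = t_tx / cycle = 0.000315077/0.240315 = 0.131 %.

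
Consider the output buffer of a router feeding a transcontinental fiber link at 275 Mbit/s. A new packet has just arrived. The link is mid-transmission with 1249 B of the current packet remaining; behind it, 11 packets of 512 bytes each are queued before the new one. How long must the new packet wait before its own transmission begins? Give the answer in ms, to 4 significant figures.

0.2002 ms

Each queued packet: L/R = 4096/275000000 = 0.0148945 ms.
11 queued → 0.16384 ms.
Plus remaining 9992 bits of current packet: 0.0363345 ms.
Queuing delay = 0.2002 ms.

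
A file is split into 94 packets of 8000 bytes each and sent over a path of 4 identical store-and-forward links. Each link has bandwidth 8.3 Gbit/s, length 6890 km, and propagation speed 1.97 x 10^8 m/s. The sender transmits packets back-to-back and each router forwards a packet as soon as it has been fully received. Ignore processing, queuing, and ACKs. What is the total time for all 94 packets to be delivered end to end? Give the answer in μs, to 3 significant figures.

Per-hop transmission t_tx = L/R = 64000/8.3e+09 = 7.71084 μs.
Per-hop propagation t_prop = 6890000/197000000 = 34974.6 μs.
Pipeline fill: first packet needs 4·t_tx to clear all hops; remaining 93 packets each add one t_tx.
Total = (4+94-1)·t_tx + 4·t_prop = 97·7.71084 + 4·34974.6 = 141000 μs.

141000 μs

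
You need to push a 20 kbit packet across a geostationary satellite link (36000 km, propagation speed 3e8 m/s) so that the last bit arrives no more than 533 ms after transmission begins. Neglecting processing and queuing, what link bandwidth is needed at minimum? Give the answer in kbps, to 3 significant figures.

48.4 kbps

Propagation delay = 36000000 / 300000000 = 120 ms.
Transmission budget = 533 − 120 = 413 ms.
R ≥ L / t_tx = 20000 bits / 0.413 s = 48.4 kbps.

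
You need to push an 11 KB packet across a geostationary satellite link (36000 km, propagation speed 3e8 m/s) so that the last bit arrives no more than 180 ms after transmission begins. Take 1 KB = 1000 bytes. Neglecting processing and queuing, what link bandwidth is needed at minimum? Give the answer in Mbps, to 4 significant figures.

1.467 Mbps

L = 88000 bits.
Propagation delay = 36000000 / 300000000 = 120 ms.
Transmission budget = 180 − 120 = 60 ms.
R ≥ L / t_tx = 88000 bits / 0.06 s = 1.467 Mbps.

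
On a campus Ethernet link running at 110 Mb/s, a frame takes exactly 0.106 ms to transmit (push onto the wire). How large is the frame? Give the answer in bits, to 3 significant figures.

L = R × t_tx = 110000000 b/s × 0.000106 s = 11660 bits.

11700 bits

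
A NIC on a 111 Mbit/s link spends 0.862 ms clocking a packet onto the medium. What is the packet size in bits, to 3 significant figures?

95700 bits

L = R × t_tx = 111000000 b/s × 0.000862 s = 95682 bits.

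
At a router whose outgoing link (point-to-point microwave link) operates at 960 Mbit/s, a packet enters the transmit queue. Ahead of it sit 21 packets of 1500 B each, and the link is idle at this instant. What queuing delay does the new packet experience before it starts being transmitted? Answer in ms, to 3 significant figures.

Each queued packet: L/R = 12000/960000000 = 0.0125 ms.
21 queued → 0.2625 ms.
Queuing delay = 0.263 ms.

0.263 ms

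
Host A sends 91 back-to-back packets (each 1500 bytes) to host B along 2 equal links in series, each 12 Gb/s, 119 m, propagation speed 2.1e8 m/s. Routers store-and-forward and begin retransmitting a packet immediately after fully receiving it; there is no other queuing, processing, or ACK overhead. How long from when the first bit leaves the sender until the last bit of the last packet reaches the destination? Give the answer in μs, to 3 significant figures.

Per-hop transmission t_tx = L/R = 12000/12000000000 = 1 μs.
Per-hop propagation t_prop = 119/210000000 = 0.566667 μs.
Pipeline fill: first packet needs 2·t_tx to clear all hops; remaining 90 packets each add one t_tx.
Total = (2+91-1)·t_tx + 2·t_prop = 92·1 + 2·0.566667 = 93.1 μs.

93.1 μs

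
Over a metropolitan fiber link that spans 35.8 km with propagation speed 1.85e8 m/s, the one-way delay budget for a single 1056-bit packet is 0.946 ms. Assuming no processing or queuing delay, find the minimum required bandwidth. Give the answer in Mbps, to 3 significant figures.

1.40 Mbps

Propagation delay = 35800 / 185000000 = 0.193514 ms.
Transmission budget = 0.946 − 0.193514 = 0.752486 ms.
R ≥ L / t_tx = 1056 bits / 0.000752486 s = 1.40 Mbps.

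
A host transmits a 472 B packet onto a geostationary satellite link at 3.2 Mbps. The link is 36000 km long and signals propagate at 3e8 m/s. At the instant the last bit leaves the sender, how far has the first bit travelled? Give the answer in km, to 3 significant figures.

t_tx = L/R = 3776/3200000 = 0.00118 s.
Distance = s × t_tx = 300000000 × 0.00118 = 354 km.

354 km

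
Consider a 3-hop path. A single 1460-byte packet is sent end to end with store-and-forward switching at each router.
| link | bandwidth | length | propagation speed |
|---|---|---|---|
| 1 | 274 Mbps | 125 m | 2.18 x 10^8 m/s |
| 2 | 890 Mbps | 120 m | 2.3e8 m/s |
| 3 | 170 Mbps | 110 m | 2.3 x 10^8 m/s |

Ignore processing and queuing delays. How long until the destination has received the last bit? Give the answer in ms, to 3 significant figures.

L = 1460 × 8 = 11680 bits.
Transmission delays (L/R per hop): 0.0426277, 0.0131236, 0.0687059 ms; sum = 0.124457 ms.
Propagation delays (d/s per hop): 0.000573394, 0.000521739, 0.000478261 ms; sum = 0.00157339 ms.
End-to-end = 0.126 ms.

0.126 ms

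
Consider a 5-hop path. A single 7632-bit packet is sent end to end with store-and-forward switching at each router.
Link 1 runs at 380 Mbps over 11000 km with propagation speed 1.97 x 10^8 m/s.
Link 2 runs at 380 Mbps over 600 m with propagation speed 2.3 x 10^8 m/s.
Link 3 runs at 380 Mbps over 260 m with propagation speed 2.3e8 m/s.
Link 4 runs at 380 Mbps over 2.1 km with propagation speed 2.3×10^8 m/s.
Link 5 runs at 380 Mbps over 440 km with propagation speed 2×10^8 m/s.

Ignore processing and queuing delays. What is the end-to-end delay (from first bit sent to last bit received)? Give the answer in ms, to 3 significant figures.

58.2 ms

Transmission delay per hop = L/R = 7632/380000000 = 0.0200842 ms; 5 hops → 0.100421 ms.
Propagation delays (d/s per hop): 55.8376, 0.0026087, 0.00113043, 0.00913043, 2.2 ms; sum = 58.0504 ms.
End-to-end = 58.2 ms.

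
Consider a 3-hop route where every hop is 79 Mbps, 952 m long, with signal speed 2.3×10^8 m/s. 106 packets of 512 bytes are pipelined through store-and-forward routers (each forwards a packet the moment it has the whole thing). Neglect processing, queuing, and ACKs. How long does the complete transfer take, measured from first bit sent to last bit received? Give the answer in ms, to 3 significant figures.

5.61 ms

Per-hop transmission t_tx = L/R = 4096/79000000 = 0.0518481 ms.
Per-hop propagation t_prop = 952/2.3e+08 = 0.00413913 ms.
Pipeline fill: first packet needs 3·t_tx to clear all hops; remaining 105 packets each add one t_tx.
Total = (3+106-1)·t_tx + 3·t_prop = 108·0.0518481 + 3·0.00413913 = 5.61 ms.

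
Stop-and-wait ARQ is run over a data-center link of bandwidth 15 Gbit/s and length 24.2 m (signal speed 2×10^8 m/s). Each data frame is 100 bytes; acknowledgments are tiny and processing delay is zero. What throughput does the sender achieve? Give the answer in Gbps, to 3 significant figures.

t_tx = L/R = 800/15000000000 = 5.33333e-08 s.
t_prop = 24.2/200000000 = 1.21e-07 s; RTT = 2.42e-07 s.
Cycle = t_tx + RTT = 2.95333e-07 s.
Throughput = L / cycle = 800 / 2.95333e-07 = 2.71 Gbps.

2.71 Gbps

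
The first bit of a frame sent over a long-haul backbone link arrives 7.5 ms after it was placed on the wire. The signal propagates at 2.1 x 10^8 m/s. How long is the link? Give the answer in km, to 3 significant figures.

1580 km

d = s × t_prop = 210000000 × 0.0075 = 1580 km.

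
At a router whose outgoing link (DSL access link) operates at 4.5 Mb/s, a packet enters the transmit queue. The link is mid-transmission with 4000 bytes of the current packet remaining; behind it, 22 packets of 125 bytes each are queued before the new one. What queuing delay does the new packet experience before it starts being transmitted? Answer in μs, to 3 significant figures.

Each queued packet: L/R = 1000/4500000 = 222.222 μs.
22 queued → 4888.89 μs.
Plus remaining 32000 bits of current packet: 7111.11 μs.
Queuing delay = 12000 μs.

12000 μs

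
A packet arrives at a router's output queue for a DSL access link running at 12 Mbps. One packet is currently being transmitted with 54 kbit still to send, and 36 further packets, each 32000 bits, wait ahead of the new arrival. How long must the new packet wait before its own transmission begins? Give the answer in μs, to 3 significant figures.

101000 μs

Each queued packet: L/R = 32000/12000000 = 2666.67 μs.
36 queued → 96000 μs.
Plus remaining 54000 bits of current packet: 4500 μs.
Queuing delay = 101000 μs.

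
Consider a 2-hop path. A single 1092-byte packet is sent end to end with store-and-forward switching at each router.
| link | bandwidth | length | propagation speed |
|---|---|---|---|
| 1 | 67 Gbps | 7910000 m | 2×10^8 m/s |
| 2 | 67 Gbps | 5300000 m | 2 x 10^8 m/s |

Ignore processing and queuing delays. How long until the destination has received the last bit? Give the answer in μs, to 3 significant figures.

66100 μs

L = 1092 × 8 = 8736 bits.
Transmission delay per hop = L/R = 8736/67000000000 = 0.130388 μs; 2 hops → 0.260776 μs.
Propagation delays (d/s per hop): 39550, 26500 μs; sum = 66050 μs.
End-to-end = 66100 μs.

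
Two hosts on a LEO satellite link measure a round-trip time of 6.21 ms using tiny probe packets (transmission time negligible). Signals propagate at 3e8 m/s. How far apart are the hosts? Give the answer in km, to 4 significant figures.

931.5 km

One-way propagation = RTT/2 = 3.105 ms.
d = s × t = 300000000 × 0.003105 = 931.5 km.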